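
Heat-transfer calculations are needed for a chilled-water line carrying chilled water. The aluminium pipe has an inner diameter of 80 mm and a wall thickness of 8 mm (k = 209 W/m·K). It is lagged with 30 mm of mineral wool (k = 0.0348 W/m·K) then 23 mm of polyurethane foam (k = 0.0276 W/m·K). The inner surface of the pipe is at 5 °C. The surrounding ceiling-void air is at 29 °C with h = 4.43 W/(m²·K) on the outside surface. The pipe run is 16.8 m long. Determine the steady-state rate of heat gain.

Per-layer cylindrical resistances, series-summed:
R_aluminium pipe wall = ln(48/40)/(2π×209×16.8) = 8.264×10^-6 K/W
R_mineral wool = ln(78/48)/(2π×0.0348×16.8) = 0.1322 K/W
R_polyurethane foam = ln(101/78)/(2π×0.0276×16.8) = 0.0887 K/W
R_outer film = 1/(h_o·2πr_oL) = 1/(4.43×2π×0.101×16.8) = 0.02117 K/W
R_total = 0.242 K/W
Q = ΔT/R_total = 24/0.242

Q ≈ 99.2 W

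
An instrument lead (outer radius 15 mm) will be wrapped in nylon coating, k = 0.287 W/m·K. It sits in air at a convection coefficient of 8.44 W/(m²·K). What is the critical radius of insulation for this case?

For a cylinder r_cr = k/h = 0.287/8.44
r_cr = 34 mm; since the bare radius (15 mm) is below r_cr, adding a thin layer of insulation will *increase* heat loss.

r_cr ≈ 34 mm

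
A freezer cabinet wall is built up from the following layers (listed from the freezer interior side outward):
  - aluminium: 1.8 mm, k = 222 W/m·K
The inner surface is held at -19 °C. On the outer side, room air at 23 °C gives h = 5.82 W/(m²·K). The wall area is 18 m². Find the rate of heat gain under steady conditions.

Q ≈ 4400 W

Series thermal resistances:
R_aluminium = L/(kA) = 0.0018/(222×18) = 4.505×10^-7 K/W
R_outer film = 1/(h_o·A) = 1/(5.82×18) = 0.009546 K/W
R_total = 0.009546 K/W
Q = ΔT / R_total = 42 / 0.009546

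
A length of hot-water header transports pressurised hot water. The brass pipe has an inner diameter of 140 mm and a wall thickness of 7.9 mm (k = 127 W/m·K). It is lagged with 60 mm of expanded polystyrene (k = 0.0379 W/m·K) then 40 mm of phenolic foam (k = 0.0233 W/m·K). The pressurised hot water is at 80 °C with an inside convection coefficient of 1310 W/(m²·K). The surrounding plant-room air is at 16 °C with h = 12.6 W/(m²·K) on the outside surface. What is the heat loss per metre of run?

Radial resistances (cylindrical: R_cond = ln(r_o/r_i)/(2πkL), R_conv = 1/(h·2πrL)):
R_inner film = 1/(h_i·2πr₁L) = 1/(1310×2π×0.07×1) = 0.001736 K/W
R_brass pipe wall = ln(77.9/70)/(2π×127×1) = 1.34×10^-4 K/W
R_expanded polystyrene = ln(137.9/77.9)/(2π×0.0379×1) = 2.398 K/W
R_phenolic foam = ln(177.9/137.9)/(2π×0.0233×1) = 1.74 K/W
R_outer film = 1/(h_o·2πr_oL) = 1/(12.6×2π×0.1779×1) = 0.071 K/W
R_total = 4.211 K/W
Q = ΔT/R_total = 64/4.211

q′ ≈ 15.2 W/m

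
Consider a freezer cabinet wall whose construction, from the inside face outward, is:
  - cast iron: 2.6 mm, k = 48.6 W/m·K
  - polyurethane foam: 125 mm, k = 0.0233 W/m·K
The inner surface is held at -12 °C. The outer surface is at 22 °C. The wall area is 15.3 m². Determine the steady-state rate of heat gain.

Q ≈ 97 W

Series thermal resistances:
R_cast iron = L/(kA) = 0.0026/(48.6×15.3) = 3.497×10^-6 K/W
R_polyurethane foam = L/(kA) = 0.125/(0.0233×15.3) = 0.3506 K/W
R_total = 0.3506 K/W
Q = ΔT / R_total = 34 / 0.3506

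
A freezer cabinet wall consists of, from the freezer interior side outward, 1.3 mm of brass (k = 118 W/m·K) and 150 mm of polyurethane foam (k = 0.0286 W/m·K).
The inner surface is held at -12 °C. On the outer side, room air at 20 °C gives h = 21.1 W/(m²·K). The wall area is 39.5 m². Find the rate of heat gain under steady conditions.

Thermal resistances in series:
R_brass = L/(kA) = 0.0013/(118×39.5) = 2.789×10^-7 K/W
R_polyurethane foam = L/(kA) = 0.15/(0.0286×39.5) = 0.1328 K/W
R_outer film = 1/(h_o·A) = 1/(21.1×39.5) = 0.0012 K/W
R_total = 0.134 K/W
Q = ΔT / R_total = 32 / 0.134

Q ≈ 239 W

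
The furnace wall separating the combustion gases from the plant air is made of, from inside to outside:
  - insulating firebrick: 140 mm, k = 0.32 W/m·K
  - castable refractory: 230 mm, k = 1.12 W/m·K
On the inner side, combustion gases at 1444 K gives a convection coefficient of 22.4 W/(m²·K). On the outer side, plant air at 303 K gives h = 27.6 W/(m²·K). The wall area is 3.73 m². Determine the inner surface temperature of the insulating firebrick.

T ≈ 1370 K

Model the wall as resistances in series:
R_inner film = 1/(h_i·A) = 1/(22.4×3.73) = 0.01197 K/W
R_insulating firebrick = L/(kA) = 0.14/(0.32×3.73) = 0.1173 K/W
R_castable refractory = L/(kA) = 0.23/(1.12×3.73) = 0.05506 K/W
R_outer film = 1/(h_o·A) = 1/(27.6×3.73) = 0.009714 K/W
R_total = 0.194 K/W;  Q = ΔT/R_total = 1141/0.194 = 5881 W
T_interface = T_inner − Q·ΣR(inner→interface) = 1444 − 5880×0.01197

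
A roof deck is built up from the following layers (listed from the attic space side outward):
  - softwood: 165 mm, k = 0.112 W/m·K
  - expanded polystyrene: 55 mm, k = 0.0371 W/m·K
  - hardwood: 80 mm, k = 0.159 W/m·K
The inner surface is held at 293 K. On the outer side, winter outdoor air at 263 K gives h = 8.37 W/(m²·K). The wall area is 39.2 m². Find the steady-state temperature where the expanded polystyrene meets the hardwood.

Treating each layer as a thermal resistance in series:
R_softwood = L/(kA) = 0.165/(0.112×39.2) = 0.03758 K/W
R_expanded polystyrene = L/(kA) = 0.055/(0.0371×39.2) = 0.03782 K/W
R_hardwood = L/(kA) = 0.08/(0.159×39.2) = 0.01284 K/W
R_outer film = 1/(h_o·A) = 1/(8.37×39.2) = 0.003048 K/W
R_total = 0.09128 K/W;  Q = ΔT/R_total = 30/0.09128 = 328.6 W
T_interface = T_inner − Q·ΣR(inner→interface) = 293 − 329×0.0754

T ≈ 268 K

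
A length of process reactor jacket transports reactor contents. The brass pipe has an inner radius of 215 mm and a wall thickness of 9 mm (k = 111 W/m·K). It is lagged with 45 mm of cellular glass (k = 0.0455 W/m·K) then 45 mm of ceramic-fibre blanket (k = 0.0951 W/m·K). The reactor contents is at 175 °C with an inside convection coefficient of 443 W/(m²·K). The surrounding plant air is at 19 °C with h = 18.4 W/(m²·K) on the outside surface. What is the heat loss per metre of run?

For a radial system each layer contributes R = ln(r_out/r_in)/(2πkL); films add R = 1/(hA).
R_inner film = 1/(h_i·2πr₁L) = 1/(443×2π×0.215×1) = 0.001671 K/W
R_brass pipe wall = ln(224/215)/(2π×111×1) = 5.88×10^-5 K/W
R_cellular glass = ln(269/224)/(2π×0.0455×1) = 0.6403 K/W
R_ceramic-fibre blanket = ln(314/269)/(2π×0.0951×1) = 0.2589 K/W
R_outer film = 1/(h_o·2πr_oL) = 1/(18.4×2π×0.314×1) = 0.02755 K/W
R_total = 0.9285 K/W
Q = ΔT/R_total = 156/0.9285

q′ ≈ 168 W/m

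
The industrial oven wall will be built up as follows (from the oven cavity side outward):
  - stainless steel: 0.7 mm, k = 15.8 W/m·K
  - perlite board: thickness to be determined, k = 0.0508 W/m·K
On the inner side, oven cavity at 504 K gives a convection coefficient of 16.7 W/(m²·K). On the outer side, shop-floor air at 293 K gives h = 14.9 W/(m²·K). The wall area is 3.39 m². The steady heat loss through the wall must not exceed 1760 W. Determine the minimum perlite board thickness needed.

Model the wall as resistances in series:
R_inner film = 1/(h_i·A) = 1/(16.7×3.39) = 0.01766 K/W
R_stainless steel = L/(kA) = 0.0007/(15.8×3.39) = 1.307×10^-5 K/W
R_outer film = 1/(h_o·A) = 1/(14.9×3.39) = 0.0198 K/W
Sum of the known resistances R_other = 0.03747 K/W
Required total resistance R_tot = ΔT/Q_allow = 211/1760 = 0.1199 K/W
R_perlite board = R_tot − R_other = 0.08241 K/W
L = R·k·A = 0.08241×0.0508×3.39

L ≈ 14.2 mm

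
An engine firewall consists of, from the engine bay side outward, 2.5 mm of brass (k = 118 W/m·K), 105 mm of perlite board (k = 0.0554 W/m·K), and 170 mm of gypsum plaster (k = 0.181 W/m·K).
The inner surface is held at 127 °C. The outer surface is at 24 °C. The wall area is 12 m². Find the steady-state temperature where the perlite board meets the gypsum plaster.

Thermal resistances in series:
R_brass = L/(kA) = 0.0025/(118×12) = 1.766×10^-6 K/W
R_perlite board = L/(kA) = 0.105/(0.0554×12) = 0.1579 K/W
R_gypsum plaster = L/(kA) = 0.17/(0.181×12) = 0.07827 K/W
R_total = 0.2362 K/W;  Q = ΔT/R_total = 103/0.2362 = 436 W
T_interface = T_inner − Q·ΣR(inner→interface) = 127 − 436×0.1579

T ≈ 58.1 °C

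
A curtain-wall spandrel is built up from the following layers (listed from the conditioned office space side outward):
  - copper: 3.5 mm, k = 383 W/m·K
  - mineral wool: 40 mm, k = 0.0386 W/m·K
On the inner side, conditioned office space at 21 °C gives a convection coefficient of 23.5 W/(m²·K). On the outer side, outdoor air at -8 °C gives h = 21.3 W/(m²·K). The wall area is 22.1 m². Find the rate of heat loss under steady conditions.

Model the wall as resistances in series:
R_inner film = 1/(h_i·A) = 1/(23.5×22.1) = 0.001925 K/W
R_copper = L/(kA) = 0.0035/(383×22.1) = 4.135×10^-7 K/W
R_mineral wool = L/(kA) = 0.04/(0.0386×22.1) = 0.04689 K/W
R_outer film = 1/(h_o·A) = 1/(21.3×22.1) = 0.002124 K/W
R_total = 0.05094 K/W
Q = ΔT / R_total = 29 / 0.05094

Q ≈ 569 W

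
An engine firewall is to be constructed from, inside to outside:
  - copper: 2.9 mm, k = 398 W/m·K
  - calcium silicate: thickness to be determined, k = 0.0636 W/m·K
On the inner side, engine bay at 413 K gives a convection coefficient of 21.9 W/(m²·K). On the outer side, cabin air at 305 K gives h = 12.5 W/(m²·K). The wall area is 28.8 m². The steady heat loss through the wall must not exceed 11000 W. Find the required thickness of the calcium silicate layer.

L ≈ 9.99 mm

Series thermal resistances:
R_inner film = 1/(h_i·A) = 1/(21.9×28.8) = 0.001585 K/W
R_copper = L/(kA) = 0.0029/(398×28.8) = 2.53×10^-7 K/W
R_outer film = 1/(h_o·A) = 1/(12.5×28.8) = 0.002778 K/W
Sum of the known resistances R_other = 0.004364 K/W
Required total resistance R_tot = ΔT/Q_allow = 108/11000 = 0.009818 K/W
R_calcium silicate = R_tot − R_other = 0.005455 K/W
L = R·k·A = 0.005455×0.0636×28.8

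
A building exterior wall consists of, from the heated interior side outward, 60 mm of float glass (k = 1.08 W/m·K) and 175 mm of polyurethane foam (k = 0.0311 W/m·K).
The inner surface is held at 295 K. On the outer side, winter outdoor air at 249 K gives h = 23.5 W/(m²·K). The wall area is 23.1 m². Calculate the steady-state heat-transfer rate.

Thermal resistances in series:
R_float glass = L/(kA) = 0.06/(1.08×23.1) = 0.002405 K/W
R_polyurethane foam = L/(kA) = 0.175/(0.0311×23.1) = 0.2436 K/W
R_outer film = 1/(h_o·A) = 1/(23.5×23.1) = 0.001842 K/W
R_total = 0.2478 K/W
Q = ΔT / R_total = 46 / 0.2478

Q ≈ 186 W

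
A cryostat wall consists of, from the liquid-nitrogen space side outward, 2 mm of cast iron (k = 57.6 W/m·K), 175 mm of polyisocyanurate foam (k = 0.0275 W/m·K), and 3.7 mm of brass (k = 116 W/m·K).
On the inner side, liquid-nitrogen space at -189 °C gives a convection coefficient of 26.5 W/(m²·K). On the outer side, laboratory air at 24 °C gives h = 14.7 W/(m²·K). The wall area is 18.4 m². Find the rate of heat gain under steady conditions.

Q ≈ 606 W

Series thermal resistances:
R_inner film = 1/(h_i·A) = 1/(26.5×18.4) = 0.002051 K/W
R_cast iron = L/(kA) = 0.002/(57.6×18.4) = 1.887×10^-6 K/W
R_polyisocyanurate foam = L/(kA) = 0.175/(0.0275×18.4) = 0.3458 K/W
R_brass = L/(kA) = 0.0037/(116×18.4) = 1.734×10^-6 K/W
R_outer film = 1/(h_o·A) = 1/(14.7×18.4) = 0.003697 K/W
R_total = 0.3516 K/W
Q = ΔT / R_total = 213 / 0.3516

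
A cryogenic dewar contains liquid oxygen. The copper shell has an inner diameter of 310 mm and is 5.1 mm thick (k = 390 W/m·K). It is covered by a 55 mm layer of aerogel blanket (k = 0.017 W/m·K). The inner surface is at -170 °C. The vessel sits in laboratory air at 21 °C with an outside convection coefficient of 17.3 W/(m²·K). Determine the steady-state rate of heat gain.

Q ≈ 25.2 W

Each spherical layer contributes R = (1/r_i − 1/r_o)/(4πk):
R_copper shell = (1/0.155 − 1/0.1601)/(4π×390) = 4.193×10^-5 K/W
R_aerogel blanket = (1/0.1601 − 1/0.2151)/(4π×0.017) = 7.476 K/W
R_outer film = 1/(h·4πr_o²) = 1/(17.3×4π×0.2151²) = 0.09942 K/W
R_total = 7.576 K/W
Q = ΔT/R_total = 191/7.576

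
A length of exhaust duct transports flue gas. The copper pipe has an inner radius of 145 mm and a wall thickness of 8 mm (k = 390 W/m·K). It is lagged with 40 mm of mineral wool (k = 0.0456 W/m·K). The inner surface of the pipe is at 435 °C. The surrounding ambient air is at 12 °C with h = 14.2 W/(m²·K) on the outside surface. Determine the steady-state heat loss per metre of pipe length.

q′ ≈ 487 W/m

Radial resistances (cylindrical: R_cond = ln(r_o/r_i)/(2πkL), R_conv = 1/(h·2πrL)):
R_copper pipe wall = ln(153/145)/(2π×390×1) = 2.192×10^-5 K/W
R_mineral wool = ln(193/153)/(2π×0.0456×1) = 0.8106 K/W
R_outer film = 1/(h_o·2πr_oL) = 1/(14.2×2π×0.193×1) = 0.05807 K/W
R_total = 0.8687 K/W
Q = ΔT/R_total = 423/0.8687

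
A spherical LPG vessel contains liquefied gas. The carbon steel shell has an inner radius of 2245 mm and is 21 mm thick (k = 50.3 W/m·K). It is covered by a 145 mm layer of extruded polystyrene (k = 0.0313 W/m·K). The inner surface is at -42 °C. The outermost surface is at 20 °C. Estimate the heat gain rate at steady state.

Q ≈ 919 W

Each spherical layer contributes R = (1/r_i − 1/r_o)/(4πk):
R_carbon steel shell = (1/2.245 − 1/2.266)/(4π×50.3) = 6.531×10^-6 K/W
R_extruded polystyrene = (1/2.266 − 1/2.411)/(4π×0.0313) = 0.06748 K/W
R_total = 0.06748 K/W
Q = ΔT/R_total = 62/0.06748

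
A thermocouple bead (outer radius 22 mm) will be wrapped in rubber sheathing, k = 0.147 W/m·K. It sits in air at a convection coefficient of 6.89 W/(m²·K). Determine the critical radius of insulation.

For a sphere r_cr = 2k/h = 2×0.147/6.89
r_cr = 42.7 mm; since the bare radius (22 mm) is below r_cr, adding a thin layer of insulation will *increase* heat loss.

r_cr ≈ 42.7 mm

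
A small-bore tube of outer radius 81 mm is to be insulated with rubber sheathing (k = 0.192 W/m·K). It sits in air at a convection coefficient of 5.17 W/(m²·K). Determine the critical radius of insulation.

For a cylinder r_cr = k/h = 0.192/5.17
r_cr = 37.1 mm; since the bare radius (81 mm) is above r_cr, any added insulation will reduce heat loss.

r_cr ≈ 37.1 mm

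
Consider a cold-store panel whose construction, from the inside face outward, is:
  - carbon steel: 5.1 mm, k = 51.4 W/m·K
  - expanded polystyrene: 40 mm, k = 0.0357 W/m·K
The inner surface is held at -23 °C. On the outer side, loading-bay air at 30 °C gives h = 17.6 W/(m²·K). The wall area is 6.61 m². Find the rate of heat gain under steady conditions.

Series thermal resistances:
R_carbon steel = L/(kA) = 0.0051/(51.4×6.61) = 1.501×10^-5 K/W
R_expanded polystyrene = L/(kA) = 0.04/(0.0357×6.61) = 0.1695 K/W
R_outer film = 1/(h_o·A) = 1/(17.6×6.61) = 0.008596 K/W
R_total = 0.1781 K/W
Q = ΔT / R_total = 53 / 0.1781

Q ≈ 298 W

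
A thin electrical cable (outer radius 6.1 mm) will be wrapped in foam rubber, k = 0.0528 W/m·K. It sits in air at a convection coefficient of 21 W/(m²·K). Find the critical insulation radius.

For a cylinder r_cr = k/h = 0.0528/21
r_cr = 2.51 mm; since the bare radius (6.1 mm) is above r_cr, any added insulation will reduce heat loss.

r_cr ≈ 2.51 mm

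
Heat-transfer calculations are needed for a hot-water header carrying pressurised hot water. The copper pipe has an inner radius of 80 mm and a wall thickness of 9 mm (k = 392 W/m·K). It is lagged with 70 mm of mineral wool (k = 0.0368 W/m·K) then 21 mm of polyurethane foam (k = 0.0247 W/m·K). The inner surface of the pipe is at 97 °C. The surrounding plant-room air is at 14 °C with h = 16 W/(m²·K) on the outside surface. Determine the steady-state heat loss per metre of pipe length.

Treating each annulus and film as a series resistance:
R_copper pipe wall = ln(89/80)/(2π×392×1) = 4.328×10^-5 K/W
R_mineral wool = ln(159/89)/(2π×0.0368×1) = 2.51 K/W
R_polyurethane foam = ln(180/159)/(2π×0.0247×1) = 0.7993 K/W
R_outer film = 1/(h_o·2πr_oL) = 1/(16×2π×0.18×1) = 0.05526 K/W
R_total = 3.364 K/W
Q = ΔT/R_total = 83/3.364

q′ ≈ 24.7 W/m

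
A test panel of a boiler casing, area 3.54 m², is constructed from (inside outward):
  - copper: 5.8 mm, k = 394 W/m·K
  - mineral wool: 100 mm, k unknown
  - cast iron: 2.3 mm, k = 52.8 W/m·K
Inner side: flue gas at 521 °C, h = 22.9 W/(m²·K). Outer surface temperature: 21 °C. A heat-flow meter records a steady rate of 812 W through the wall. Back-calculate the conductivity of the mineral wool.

Model the wall as resistances in series:
R_inner film = 1/(h_i·A) = 1/(22.9×3.54) = 0.01234 K/W
R_copper = L/(kA) = 0.0058/(394×3.54) = 4.158×10^-6 K/W
R_cast iron = L/(kA) = 0.0023/(52.8×3.54) = 1.231×10^-5 K/W
Sum of known resistances R_other = 0.01235 K/W
Total R = ΔT/Q = 500/812 = 0.6158 K/W
R_mineral wool = R_total − R_other = 0.6034 K/W
k = L/(R·A) = 0.1/(0.6034×3.54)

k ≈ 0.0468 W/(m·K)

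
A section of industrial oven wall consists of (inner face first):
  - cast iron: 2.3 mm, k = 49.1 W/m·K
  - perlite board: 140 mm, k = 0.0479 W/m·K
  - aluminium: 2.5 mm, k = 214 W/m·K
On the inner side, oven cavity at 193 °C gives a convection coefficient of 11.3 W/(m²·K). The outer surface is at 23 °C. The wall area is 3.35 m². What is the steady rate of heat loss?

Q ≈ 189 W

Model the wall as resistances in series:
R_inner film = 1/(h_i·A) = 1/(11.3×3.35) = 0.02642 K/W
R_cast iron = L/(kA) = 0.0023/(49.1×3.35) = 1.398×10^-5 K/W
R_perlite board = L/(kA) = 0.14/(0.0479×3.35) = 0.8725 K/W
R_aluminium = L/(kA) = 0.0025/(214×3.35) = 3.487×10^-6 K/W
R_total = 0.8989 K/W
Q = ΔT / R_total = 170 / 0.8989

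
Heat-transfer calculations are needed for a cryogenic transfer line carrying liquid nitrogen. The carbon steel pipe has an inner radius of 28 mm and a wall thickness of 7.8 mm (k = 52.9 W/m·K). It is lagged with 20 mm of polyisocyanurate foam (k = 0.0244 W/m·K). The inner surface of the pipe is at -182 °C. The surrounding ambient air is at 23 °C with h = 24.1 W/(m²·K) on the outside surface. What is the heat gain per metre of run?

q′ ≈ 68 W/m

For a radial system each layer contributes R = ln(r_out/r_in)/(2πkL); films add R = 1/(hA).
R_carbon steel pipe wall = ln(35.8/28)/(2π×52.9×1) = 7.393×10^-4 K/W
R_polyisocyanurate foam = ln(55.8/35.8)/(2π×0.0244×1) = 2.895 K/W
R_outer film = 1/(h_o·2πr_oL) = 1/(24.1×2π×0.0558×1) = 0.1184 K/W
R_total = 3.014 K/W
Q = ΔT/R_total = 205/3.014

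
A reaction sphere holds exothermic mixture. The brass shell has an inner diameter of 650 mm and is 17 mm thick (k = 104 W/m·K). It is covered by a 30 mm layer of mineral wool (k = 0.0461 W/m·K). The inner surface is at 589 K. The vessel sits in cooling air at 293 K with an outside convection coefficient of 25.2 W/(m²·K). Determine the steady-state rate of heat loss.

Q ≈ 688 W

For a spherical shell R = (1/r₁ − 1/r₂)/(4πk); film R = 1/(h·4πr²). In series:
R_brass shell = (1/0.325 − 1/0.342)/(4π×104) = 1.17×10^-4 K/W
R_mineral wool = (1/0.342 − 1/0.372)/(4π×0.0461) = 0.407 K/W
R_outer film = 1/(h·4πr_o²) = 1/(25.2×4π×0.372²) = 0.02282 K/W
R_total = 0.43 K/W
Q = ΔT/R_total = 296/0.43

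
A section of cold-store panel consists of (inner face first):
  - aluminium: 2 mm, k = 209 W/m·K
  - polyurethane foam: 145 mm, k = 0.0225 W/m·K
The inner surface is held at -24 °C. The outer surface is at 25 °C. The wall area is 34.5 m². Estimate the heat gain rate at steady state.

Q ≈ 262 W

Thermal resistances in series:
R_aluminium = L/(kA) = 0.002/(209×34.5) = 2.774×10^-7 K/W
R_polyurethane foam = L/(kA) = 0.145/(0.0225×34.5) = 0.1868 K/W
R_total = 0.1868 K/W
Q = ΔT / R_total = 49 / 0.1868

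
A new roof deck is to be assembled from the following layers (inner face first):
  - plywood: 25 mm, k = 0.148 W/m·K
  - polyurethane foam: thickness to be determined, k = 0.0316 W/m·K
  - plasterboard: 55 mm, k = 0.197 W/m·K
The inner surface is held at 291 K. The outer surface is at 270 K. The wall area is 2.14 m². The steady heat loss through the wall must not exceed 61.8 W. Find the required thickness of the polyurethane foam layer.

L ≈ 8.82 mm

Series thermal resistances:
R_plywood = L/(kA) = 0.025/(0.148×2.14) = 0.07893 K/W
R_plasterboard = L/(kA) = 0.055/(0.197×2.14) = 0.1305 K/W
Sum of the known resistances R_other = 0.2094 K/W
Required total resistance R_tot = ΔT/Q_allow = 21/61.8 = 0.3398 K/W
R_polyurethane foam = R_tot − R_other = 0.1304 K/W
L = R·k·A = 0.1304×0.0316×2.14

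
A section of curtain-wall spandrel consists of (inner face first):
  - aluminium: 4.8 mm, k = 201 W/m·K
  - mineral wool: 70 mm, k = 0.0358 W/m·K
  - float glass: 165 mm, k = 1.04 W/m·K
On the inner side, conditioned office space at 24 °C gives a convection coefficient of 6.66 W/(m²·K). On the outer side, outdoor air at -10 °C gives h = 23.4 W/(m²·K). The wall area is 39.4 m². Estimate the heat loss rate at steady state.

Q ≈ 581 W

Thermal resistances in series:
R_inner film = 1/(h_i·A) = 1/(6.66×39.4) = 0.003811 K/W
R_aluminium = L/(kA) = 0.0048/(201×39.4) = 6.061×10^-7 K/W
R_mineral wool = L/(kA) = 0.07/(0.0358×39.4) = 0.04963 K/W
R_float glass = L/(kA) = 0.165/(1.04×39.4) = 0.004027 K/W
R_outer film = 1/(h_o·A) = 1/(23.4×39.4) = 0.001085 K/W
R_total = 0.05855 K/W
Q = ΔT / R_total = 34 / 0.05855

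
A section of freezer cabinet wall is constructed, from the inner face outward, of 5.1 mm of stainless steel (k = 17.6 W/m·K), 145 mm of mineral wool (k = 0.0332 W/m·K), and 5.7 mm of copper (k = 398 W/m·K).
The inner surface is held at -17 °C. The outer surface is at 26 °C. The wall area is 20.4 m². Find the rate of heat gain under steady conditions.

Thermal resistances in series:
R_stainless steel = L/(kA) = 0.0051/(17.6×20.4) = 1.42×10^-5 K/W
R_mineral wool = L/(kA) = 0.145/(0.0332×20.4) = 0.2141 K/W
R_copper = L/(kA) = 0.0057/(398×20.4) = 7.02×10^-7 K/W
R_total = 0.2141 K/W
Q = ΔT / R_total = 43 / 0.2141

Q ≈ 201 W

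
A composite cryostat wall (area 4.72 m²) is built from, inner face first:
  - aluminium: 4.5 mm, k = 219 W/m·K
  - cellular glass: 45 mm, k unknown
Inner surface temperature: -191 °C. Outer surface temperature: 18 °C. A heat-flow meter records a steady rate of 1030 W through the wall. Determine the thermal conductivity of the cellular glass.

k ≈ 0.047 W/(m·K)

Series thermal resistances:
R_aluminium = L/(kA) = 0.0045/(219×4.72) = 4.353×10^-6 K/W
Sum of known resistances R_other = 4.353×10^-6 K/W
Total R = ΔT/Q = 209/1030 = 0.2029 K/W
R_cellular glass = R_total − R_other = 0.2029 K/W
k = L/(R·A) = 0.045/(0.2029×4.72)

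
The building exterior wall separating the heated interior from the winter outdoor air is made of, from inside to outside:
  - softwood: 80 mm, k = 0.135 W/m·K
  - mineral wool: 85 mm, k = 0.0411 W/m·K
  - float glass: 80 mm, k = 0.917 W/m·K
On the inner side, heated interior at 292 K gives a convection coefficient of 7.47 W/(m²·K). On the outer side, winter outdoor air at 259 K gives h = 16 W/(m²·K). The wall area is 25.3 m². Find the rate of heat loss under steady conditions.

Q ≈ 284 W

Thermal resistances in series:
R_inner film = 1/(h_i·A) = 1/(7.47×25.3) = 0.005291 K/W
R_softwood = L/(kA) = 0.08/(0.135×25.3) = 0.02342 K/W
R_mineral wool = L/(kA) = 0.085/(0.0411×25.3) = 0.08174 K/W
R_float glass = L/(kA) = 0.08/(0.917×25.3) = 0.003448 K/W
R_outer film = 1/(h_o·A) = 1/(16×25.3) = 0.00247 K/W
R_total = 0.1164 K/W
Q = ΔT / R_total = 33 / 0.1164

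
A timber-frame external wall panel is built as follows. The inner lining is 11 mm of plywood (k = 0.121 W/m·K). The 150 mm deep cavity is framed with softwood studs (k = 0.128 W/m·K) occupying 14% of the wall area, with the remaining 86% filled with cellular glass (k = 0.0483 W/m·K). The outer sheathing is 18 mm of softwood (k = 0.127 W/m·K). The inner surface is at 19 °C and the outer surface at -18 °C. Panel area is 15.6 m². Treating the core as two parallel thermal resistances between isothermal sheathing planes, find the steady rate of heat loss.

Sheathing layers in series; stud and cavity paths in parallel between them.
R_inner = 0.011/(0.121×15.6) = 0.005828 K/W
R_stud  = 0.15/(0.128×0.14×15.6) = 0.5366 K/W
R_cav   = 0.15/(0.0483×0.86×15.6) = 0.2315 K/W
1/R_core = 1/R_stud + 1/R_cav → R_core = 0.1617 K/W
R_outer = 0.018/(0.127×15.6) = 0.009085 K/W
R_total = 0.1766 K/W
Q = ΔT/R_total = 37/0.1766

Q ≈ 209 W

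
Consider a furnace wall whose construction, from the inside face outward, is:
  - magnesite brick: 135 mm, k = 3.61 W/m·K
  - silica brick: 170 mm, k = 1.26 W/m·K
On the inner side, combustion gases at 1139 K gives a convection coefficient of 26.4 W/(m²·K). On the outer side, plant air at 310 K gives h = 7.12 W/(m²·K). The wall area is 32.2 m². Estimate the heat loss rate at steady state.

Treating each layer as a thermal resistance in series:
R_inner film = 1/(h_i·A) = 1/(26.4×32.2) = 0.001176 K/W
R_magnesite brick = L/(kA) = 0.135/(3.61×32.2) = 0.001161 K/W
R_silica brick = L/(kA) = 0.17/(1.26×32.2) = 0.00419 K/W
R_outer film = 1/(h_o·A) = 1/(7.12×32.2) = 0.004362 K/W
R_total = 0.01089 K/W
Q = ΔT / R_total = 829 / 0.01089

Q ≈ 76100 W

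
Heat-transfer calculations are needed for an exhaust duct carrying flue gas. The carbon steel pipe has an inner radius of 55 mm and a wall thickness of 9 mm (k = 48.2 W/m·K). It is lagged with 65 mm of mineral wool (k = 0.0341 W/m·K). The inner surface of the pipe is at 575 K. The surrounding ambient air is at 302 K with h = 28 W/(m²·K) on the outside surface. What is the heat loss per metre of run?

Radial resistances (cylindrical: R_cond = ln(r_o/r_i)/(2πkL), R_conv = 1/(h·2πrL)):
R_carbon steel pipe wall = ln(64/55)/(2π×48.2×1) = 5.004×10^-4 K/W
R_mineral wool = ln(129/64)/(2π×0.0341×1) = 3.271 K/W
R_outer film = 1/(h_o·2πr_oL) = 1/(28×2π×0.129×1) = 0.04406 K/W
R_total = 3.316 K/W
Q = ΔT/R_total = 273/3.316

q′ ≈ 82.3 W/m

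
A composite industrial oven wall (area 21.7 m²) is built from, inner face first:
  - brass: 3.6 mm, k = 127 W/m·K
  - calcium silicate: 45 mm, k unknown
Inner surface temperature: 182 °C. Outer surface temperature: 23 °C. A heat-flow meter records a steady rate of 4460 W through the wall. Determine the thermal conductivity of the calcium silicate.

Model the wall as resistances in series:
R_brass = L/(kA) = 0.0036/(127×21.7) = 1.306×10^-6 K/W
Sum of known resistances R_other = 1.306×10^-6 K/W
Total R = ΔT/Q = 159/4460 = 0.03565 K/W
R_calcium silicate = R_total − R_other = 0.03565 K/W
k = L/(R·A) = 0.045/(0.03565×21.7)

k ≈ 0.0582 W/(m·K)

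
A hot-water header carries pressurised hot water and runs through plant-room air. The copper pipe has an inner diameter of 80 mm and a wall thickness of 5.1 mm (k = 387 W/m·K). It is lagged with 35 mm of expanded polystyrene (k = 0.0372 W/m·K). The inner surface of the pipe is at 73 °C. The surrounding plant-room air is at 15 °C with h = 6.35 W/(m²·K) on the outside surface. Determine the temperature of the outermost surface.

Per-layer cylindrical resistances, series-summed:
R_copper pipe wall = ln(45.1/40)/(2π×387×1) = 4.935×10^-5 K/W
R_expanded polystyrene = ln(80.1/45.1)/(2π×0.0372×1) = 2.457 K/W
R_outer film = 1/(h_o·2πr_oL) = 1/(6.35×2π×0.0801×1) = 0.3129 K/W
R_total = 2.77 K/W
Q = ΔT/R_total = 58/2.77
Q = 20.9 W/m
T_interface = T_inner − Q·ΣR(inner→interface) = 73 − 20.9×2.458

T ≈ 21.6 °C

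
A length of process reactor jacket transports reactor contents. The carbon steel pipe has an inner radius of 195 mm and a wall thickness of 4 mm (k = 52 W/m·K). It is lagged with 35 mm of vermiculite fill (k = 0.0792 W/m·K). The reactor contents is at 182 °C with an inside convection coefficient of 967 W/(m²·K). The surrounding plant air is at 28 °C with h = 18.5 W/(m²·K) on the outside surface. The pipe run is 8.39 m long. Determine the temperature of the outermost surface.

For a radial system each layer contributes R = ln(r_out/r_in)/(2πkL); films add R = 1/(hA).
R_inner film = 1/(h_i·2πr₁L) = 1/(967×2π×0.195×8.39) = 1.006×10^-4 K/W
R_carbon steel pipe wall = ln(199/195)/(2π×52×8.39) = 7.407×10^-6 K/W
R_vermiculite fill = ln(234/199)/(2π×0.0792×8.39) = 0.03881 K/W
R_outer film = 1/(h_o·2πr_oL) = 1/(18.5×2π×0.234×8.39) = 0.004382 K/W
R_total = 0.0433 K/W
Q = ΔT/R_total = 154/0.0433
Q = 3560 W
T_interface = T_inner − Q·ΣR(inner→interface) = 182 − 3560×0.03891

T ≈ 43.6 °C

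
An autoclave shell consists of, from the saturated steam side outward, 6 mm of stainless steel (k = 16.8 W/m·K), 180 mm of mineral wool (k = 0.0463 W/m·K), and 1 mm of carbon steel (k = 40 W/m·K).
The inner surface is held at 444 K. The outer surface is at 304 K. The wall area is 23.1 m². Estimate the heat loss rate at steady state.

Using the resistance-network approach (series):
R_stainless steel = L/(kA) = 0.006/(16.8×23.1) = 1.546×10^-5 K/W
R_mineral wool = L/(kA) = 0.18/(0.0463×23.1) = 0.1683 K/W
R_carbon steel = L/(kA) = 0.001/(40×23.1) = 1.082×10^-6 K/W
R_total = 0.1683 K/W
Q = ΔT / R_total = 140 / 0.1683

Q ≈ 832 W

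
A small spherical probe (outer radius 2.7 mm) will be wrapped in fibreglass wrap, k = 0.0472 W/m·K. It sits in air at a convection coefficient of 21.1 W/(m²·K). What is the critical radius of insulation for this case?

For a sphere r_cr = 2k/h = 2×0.0472/21.1
r_cr = 4.47 mm; since the bare radius (2.7 mm) is below r_cr, adding a thin layer of insulation will *increase* heat loss.

r_cr ≈ 4.47 mm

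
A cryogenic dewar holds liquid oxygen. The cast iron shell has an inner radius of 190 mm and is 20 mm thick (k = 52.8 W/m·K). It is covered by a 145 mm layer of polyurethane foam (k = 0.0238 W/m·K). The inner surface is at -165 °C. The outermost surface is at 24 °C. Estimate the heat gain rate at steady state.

Q ≈ 29.1 W

For a spherical shell R = (1/r₁ − 1/r₂)/(4πk); film R = 1/(h·4πr²). In series:
R_cast iron shell = (1/0.19 − 1/0.21)/(4π×52.8) = 7.555×10^-4 K/W
R_polyurethane foam = (1/0.21 − 1/0.355)/(4π×0.0238) = 6.503 K/W
R_total = 6.504 K/W
Q = ΔT/R_total = 189/6.504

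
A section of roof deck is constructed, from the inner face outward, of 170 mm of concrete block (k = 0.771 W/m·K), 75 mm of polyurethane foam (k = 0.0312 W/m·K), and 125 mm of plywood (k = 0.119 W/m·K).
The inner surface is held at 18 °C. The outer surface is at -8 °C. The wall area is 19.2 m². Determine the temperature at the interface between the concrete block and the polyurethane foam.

T ≈ 16.4 °C

Using the resistance-network approach (series):
R_concrete block = L/(kA) = 0.17/(0.771×19.2) = 0.01148 K/W
R_polyurethane foam = L/(kA) = 0.075/(0.0312×19.2) = 0.1252 K/W
R_plywood = L/(kA) = 0.125/(0.119×19.2) = 0.05471 K/W
R_total = 0.1914 K/W;  Q = ΔT/R_total = 26/0.1914 = 135.8 W
T_interface = T_inner − Q·ΣR(inner→interface) = 18 − 136×0.01148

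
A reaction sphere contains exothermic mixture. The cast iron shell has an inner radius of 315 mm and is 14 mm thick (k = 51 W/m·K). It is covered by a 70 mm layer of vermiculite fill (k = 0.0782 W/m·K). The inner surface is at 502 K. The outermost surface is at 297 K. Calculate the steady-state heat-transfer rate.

Q ≈ 378 W

Radial (spherical) resistances in series:
R_cast iron shell = (1/0.315 − 1/0.329)/(4π×51) = 2.108×10^-4 K/W
R_vermiculite fill = (1/0.329 − 1/0.399)/(4π×0.0782) = 0.5426 K/W
R_total = 0.5429 K/W
Q = ΔT/R_total = 205/0.5429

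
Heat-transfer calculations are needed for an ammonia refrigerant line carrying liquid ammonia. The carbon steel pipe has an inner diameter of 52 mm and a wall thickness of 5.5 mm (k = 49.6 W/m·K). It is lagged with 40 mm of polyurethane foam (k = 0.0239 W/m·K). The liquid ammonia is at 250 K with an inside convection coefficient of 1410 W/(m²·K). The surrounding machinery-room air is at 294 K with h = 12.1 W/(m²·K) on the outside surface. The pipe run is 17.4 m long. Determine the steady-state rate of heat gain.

For a radial system each layer contributes R = ln(r_out/r_in)/(2πkL); films add R = 1/(hA).
R_inner film = 1/(h_i·2πr₁L) = 1/(1410×2π×0.026×17.4) = 2.495×10^-4 K/W
R_carbon steel pipe wall = ln(31.5/26)/(2π×49.6×17.4) = 3.539×10^-5 K/W
R_polyurethane foam = ln(71.5/31.5)/(2π×0.0239×17.4) = 0.3137 K/W
R_outer film = 1/(h_o·2πr_oL) = 1/(12.1×2π×0.0715×17.4) = 0.01057 K/W
R_total = 0.3246 K/W
Q = ΔT/R_total = 44/0.3246

Q ≈ 136 W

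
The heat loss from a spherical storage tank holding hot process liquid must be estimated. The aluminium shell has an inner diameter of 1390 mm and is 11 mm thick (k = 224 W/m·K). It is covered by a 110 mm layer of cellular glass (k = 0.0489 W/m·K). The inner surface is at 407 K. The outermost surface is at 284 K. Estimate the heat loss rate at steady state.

Each spherical layer contributes R = (1/r_i − 1/r_o)/(4πk):
R_aluminium shell = (1/0.695 − 1/0.706)/(4π×224) = 7.964×10^-6 K/W
R_cellular glass = (1/0.706 − 1/0.816)/(4π×0.0489) = 0.3107 K/W
R_total = 0.3107 K/W
Q = ΔT/R_total = 123/0.3107

Q ≈ 396 W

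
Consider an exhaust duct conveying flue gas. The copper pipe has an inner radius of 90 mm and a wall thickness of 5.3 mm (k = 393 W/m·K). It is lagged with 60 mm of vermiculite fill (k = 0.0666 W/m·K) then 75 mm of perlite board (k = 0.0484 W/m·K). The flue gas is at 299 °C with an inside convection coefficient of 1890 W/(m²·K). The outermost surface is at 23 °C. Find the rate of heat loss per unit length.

Treating each annulus and film as a series resistance:
R_inner film = 1/(h_i·2πr₁L) = 1/(1890×2π×0.09×1) = 9.357×10^-4 K/W
R_copper pipe wall = ln(95.3/90)/(2π×393×1) = 2.317×10^-5 K/W
R_vermiculite fill = ln(155.3/95.3)/(2π×0.0666×1) = 1.167 K/W
R_perlite board = ln(230.3/155.3)/(2π×0.0484×1) = 1.296 K/W
R_total = 2.464 K/W
Q = ΔT/R_total = 276/2.464

q′ ≈ 112 W/m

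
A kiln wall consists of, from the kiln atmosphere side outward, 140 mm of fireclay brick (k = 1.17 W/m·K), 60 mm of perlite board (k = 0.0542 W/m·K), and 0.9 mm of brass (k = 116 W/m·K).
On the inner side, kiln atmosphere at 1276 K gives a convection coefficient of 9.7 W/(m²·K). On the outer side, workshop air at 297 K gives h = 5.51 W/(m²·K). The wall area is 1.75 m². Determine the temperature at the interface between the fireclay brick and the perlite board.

Series thermal resistances:
R_inner film = 1/(h_i·A) = 1/(9.7×1.75) = 0.05891 K/W
R_fireclay brick = L/(kA) = 0.14/(1.17×1.75) = 0.06838 K/W
R_perlite board = L/(kA) = 0.06/(0.0542×1.75) = 0.6326 K/W
R_brass = L/(kA) = 0.0009/(116×1.75) = 4.433×10^-6 K/W
R_outer film = 1/(h_o·A) = 1/(5.51×1.75) = 0.1037 K/W
R_total = 0.8636 K/W;  Q = ΔT/R_total = 979/0.8636 = 1134 W
T_interface = T_inner − Q·ΣR(inner→interface) = 1276 − 1130×0.1273

T ≈ 1130 K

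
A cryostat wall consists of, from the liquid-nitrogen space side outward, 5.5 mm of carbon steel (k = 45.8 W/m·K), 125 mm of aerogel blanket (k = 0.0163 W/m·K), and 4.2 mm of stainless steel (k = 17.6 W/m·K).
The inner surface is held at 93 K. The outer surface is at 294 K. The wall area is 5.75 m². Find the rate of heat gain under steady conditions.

Model the wall as resistances in series:
R_carbon steel = L/(kA) = 0.0055/(45.8×5.75) = 2.088×10^-5 K/W
R_aerogel blanket = L/(kA) = 0.125/(0.0163×5.75) = 1.334 K/W
R_stainless steel = L/(kA) = 0.0042/(17.6×5.75) = 4.15×10^-5 K/W
R_total = 1.334 K/W
Q = ΔT / R_total = 201 / 1.334

Q ≈ 151 W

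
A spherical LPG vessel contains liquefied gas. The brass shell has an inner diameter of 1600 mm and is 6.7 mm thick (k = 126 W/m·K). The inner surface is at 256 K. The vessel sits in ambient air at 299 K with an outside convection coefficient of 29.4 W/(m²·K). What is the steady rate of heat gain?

Spherical conduction: R = (1/r_in − 1/r_out)/(4πk) per layer; series-sum.
R_brass shell = (1/0.8 − 1/0.8067)/(4π×126) = 6.557×10^-6 K/W
R_outer film = 1/(h·4πr_o²) = 1/(29.4×4π×0.8067²) = 0.004159 K/W
R_total = 0.004166 K/W
Q = ΔT/R_total = 43/0.004166

Q ≈ 10300 W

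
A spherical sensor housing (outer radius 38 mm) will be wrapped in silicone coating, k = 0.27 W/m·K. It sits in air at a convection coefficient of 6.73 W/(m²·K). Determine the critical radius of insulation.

r_cr ≈ 80.2 mm

For a sphere r_cr = 2k/h = 2×0.27/6.73
r_cr = 80.2 mm; since the bare radius (38 mm) is below r_cr, adding a thin layer of insulation will *increase* heat loss.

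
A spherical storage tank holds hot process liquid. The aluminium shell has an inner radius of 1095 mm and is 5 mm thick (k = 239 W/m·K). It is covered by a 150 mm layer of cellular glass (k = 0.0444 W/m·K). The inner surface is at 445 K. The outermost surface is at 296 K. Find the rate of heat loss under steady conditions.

Q ≈ 762 W

Each spherical layer contributes R = (1/r_i − 1/r_o)/(4πk):
R_aluminium shell = (1/1.095 − 1/1.1)/(4π×239) = 1.382×10^-6 K/W
R_cellular glass = (1/1.1 − 1/1.25)/(4π×0.0444) = 0.1955 K/W
R_total = 0.1955 K/W
Q = ΔT/R_total = 149/0.1955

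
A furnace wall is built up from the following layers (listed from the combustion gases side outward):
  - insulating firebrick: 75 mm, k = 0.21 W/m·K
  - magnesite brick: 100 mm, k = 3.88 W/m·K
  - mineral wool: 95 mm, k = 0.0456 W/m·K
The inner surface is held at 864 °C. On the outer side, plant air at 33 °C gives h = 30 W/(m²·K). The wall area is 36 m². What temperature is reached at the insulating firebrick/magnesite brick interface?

Using the resistance-network approach (series):
R_insulating firebrick = L/(kA) = 0.075/(0.21×36) = 0.009921 K/W
R_magnesite brick = L/(kA) = 0.1/(3.88×36) = 7.159×10^-4 K/W
R_mineral wool = L/(kA) = 0.095/(0.0456×36) = 0.05787 K/W
R_outer film = 1/(h_o·A) = 1/(30×36) = 9.259×10^-4 K/W
R_total = 0.06943 K/W;  Q = ΔT/R_total = 831/0.06943 = 11970 W
T_interface = T_inner − Q·ΣR(inner→interface) = 864 − 12000×0.009921

T ≈ 745 °C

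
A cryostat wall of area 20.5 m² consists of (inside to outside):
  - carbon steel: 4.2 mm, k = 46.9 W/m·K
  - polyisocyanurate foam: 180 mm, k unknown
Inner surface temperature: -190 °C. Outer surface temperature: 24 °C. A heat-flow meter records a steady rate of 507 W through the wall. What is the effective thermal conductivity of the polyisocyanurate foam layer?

k ≈ 0.0208 W/(m·K)

Series thermal resistances:
R_carbon steel = L/(kA) = 0.0042/(46.9×20.5) = 4.368×10^-6 K/W
Sum of known resistances R_other = 4.368×10^-6 K/W
Total R = ΔT/Q = 214/507 = 0.4221 K/W
R_polyisocyanurate foam = R_total − R_other = 0.4221 K/W
k = L/(R·A) = 0.18/(0.4221×20.5)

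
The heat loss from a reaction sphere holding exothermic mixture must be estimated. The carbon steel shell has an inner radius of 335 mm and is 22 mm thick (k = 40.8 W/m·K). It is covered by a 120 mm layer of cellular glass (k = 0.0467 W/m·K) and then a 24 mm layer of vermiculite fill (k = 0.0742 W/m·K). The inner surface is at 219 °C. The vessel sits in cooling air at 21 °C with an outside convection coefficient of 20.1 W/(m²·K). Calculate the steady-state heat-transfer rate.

Radial (spherical) resistances in series:
R_carbon steel shell = (1/0.335 − 1/0.357)/(4π×40.8) = 3.588×10^-4 K/W
R_cellular glass = (1/0.357 − 1/0.477)/(4π×0.0467) = 1.201 K/W
R_vermiculite fill = (1/0.477 − 1/0.501)/(4π×0.0742) = 0.1077 K/W
R_outer film = 1/(h·4πr_o²) = 1/(20.1×4π×0.501²) = 0.01577 K/W
R_total = 1.325 K/W
Q = ΔT/R_total = 198/1.325

Q ≈ 149 W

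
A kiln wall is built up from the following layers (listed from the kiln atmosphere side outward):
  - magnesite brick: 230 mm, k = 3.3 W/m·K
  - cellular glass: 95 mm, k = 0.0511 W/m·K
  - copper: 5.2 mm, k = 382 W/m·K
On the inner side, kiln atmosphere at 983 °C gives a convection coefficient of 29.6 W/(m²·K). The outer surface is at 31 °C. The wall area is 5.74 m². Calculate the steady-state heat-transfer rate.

Q ≈ 2780 W

Series thermal resistances:
R_inner film = 1/(h_i·A) = 1/(29.6×5.74) = 0.005886 K/W
R_magnesite brick = L/(kA) = 0.23/(3.3×5.74) = 0.01214 K/W
R_cellular glass = L/(kA) = 0.095/(0.0511×5.74) = 0.3239 K/W
R_copper = L/(kA) = 0.0052/(382×5.74) = 2.372×10^-6 K/W
R_total = 0.3419 K/W
Q = ΔT / R_total = 952 / 0.3419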